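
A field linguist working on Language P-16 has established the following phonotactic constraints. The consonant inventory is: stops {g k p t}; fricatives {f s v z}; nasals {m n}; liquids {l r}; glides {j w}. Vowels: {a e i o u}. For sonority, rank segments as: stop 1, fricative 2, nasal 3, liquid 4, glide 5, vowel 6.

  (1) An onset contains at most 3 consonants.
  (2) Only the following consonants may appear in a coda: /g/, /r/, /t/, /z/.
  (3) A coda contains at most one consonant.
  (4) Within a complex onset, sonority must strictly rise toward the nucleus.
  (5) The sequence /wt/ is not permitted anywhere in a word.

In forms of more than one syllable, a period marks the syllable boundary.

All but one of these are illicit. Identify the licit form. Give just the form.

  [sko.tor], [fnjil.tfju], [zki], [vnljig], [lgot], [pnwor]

[sko.tor] — violates constraint 4: syllable 1 onset /sk/: /s/ (fricative, 2) → /k/ (stop, 1) does not rise → illicit
[fnjil.tfju] — violates constraint 2: syllable 1 coda contains /l/, which is not a licensed coda consonant → illicit
[zki] — violates constraint 4: syllable 1 onset /zk/: /z/ (fricative, 2) → /k/ (stop, 1) does not rise → illicit
[vnljig] — violates constraint 1: syllable 1 onset /vnlj/ has 4 consonants (> 3) → illicit
[lgot] — violates constraint 4: syllable 1 onset /lg/: /l/ (liquid, 4) → /g/ (stop, 1) does not rise → illicit
[pnwor] — σ1 onset /pnw/ (1→3→5 rises), coda /r/ ok → licit

[pnwor]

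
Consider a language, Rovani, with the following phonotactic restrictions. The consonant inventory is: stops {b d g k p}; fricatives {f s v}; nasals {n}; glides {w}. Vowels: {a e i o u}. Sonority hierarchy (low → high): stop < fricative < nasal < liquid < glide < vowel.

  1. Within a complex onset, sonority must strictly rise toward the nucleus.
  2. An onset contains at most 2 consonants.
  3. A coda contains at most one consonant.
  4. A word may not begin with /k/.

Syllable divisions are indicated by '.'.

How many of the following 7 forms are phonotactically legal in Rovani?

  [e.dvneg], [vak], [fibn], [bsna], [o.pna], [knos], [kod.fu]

[e.dvneg] — violates constraint 2: syllable 2 onset /dvn/ has 3 consonants (> 2) → phonotactically illegal
[vak] — σ1 onset /v/, coda /k/ ok → phonotactically legal
[fibn] — violates constraint 3: syllable 1 coda /bn/ has 2 consonants (> 1) → phonotactically illegal
[bsna] — violates constraint 2: syllable 1 onset /bsn/ has 3 consonants (> 2) → phonotactically illegal
[o.pna] — σ1 onset /∅/, coda /∅/ ok; σ2 onset /pn/ (1→3 rises), coda /∅/ ok → phonotactically legal
[knos] — violates constraint 4: word begins with /k/ → phonotactically illegal
[kod.fu] — violates constraint 4: word begins with /k/ → phonotactically illegal
Phonotactically legal: [vak], [o.pna] → 2.

2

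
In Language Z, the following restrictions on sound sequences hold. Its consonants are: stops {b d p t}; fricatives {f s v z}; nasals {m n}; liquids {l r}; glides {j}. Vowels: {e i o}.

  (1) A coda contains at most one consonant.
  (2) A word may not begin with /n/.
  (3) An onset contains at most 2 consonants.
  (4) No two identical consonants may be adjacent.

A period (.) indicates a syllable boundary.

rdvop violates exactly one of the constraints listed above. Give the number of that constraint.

3

rdvop: syllable 1 onset /rdv/ has 3 consonants (> 2).
This is a violation of constraint 3: "An onset contains at most 2 consonants."
The remaining constraints (1, 2, 4) are satisfied.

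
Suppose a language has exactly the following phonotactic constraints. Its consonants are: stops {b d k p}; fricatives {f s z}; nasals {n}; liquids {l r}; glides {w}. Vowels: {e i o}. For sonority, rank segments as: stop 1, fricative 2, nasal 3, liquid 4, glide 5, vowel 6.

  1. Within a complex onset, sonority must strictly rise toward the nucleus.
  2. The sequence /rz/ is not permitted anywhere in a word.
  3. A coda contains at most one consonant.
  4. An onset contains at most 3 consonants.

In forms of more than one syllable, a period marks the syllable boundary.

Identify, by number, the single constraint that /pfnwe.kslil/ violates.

/pfnwe.kslil/: syllable 1 onset /pfnw/ has 4 consonants (> 3).
This is a violation of constraint 4: "An onset contains at most 3 consonants."
The remaining constraints (1, 2, 3) are satisfied.

4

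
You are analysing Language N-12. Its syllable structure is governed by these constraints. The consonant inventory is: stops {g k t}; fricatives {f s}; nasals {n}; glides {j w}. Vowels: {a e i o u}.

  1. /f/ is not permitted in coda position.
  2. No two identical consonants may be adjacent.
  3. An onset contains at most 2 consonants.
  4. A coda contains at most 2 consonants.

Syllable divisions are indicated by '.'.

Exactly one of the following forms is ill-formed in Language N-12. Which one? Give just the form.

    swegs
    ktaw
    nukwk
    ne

swegs — σ1 onset /sw/ (2C), coda /gs/ (2C) ok → well-formed
ktaw — σ1 onset /kt/ (2C), coda /w/ ok → well-formed
nukwk — violates constraint 4: syllable 1 coda /kwk/ has 3 consonants (> 2) → ill-formed
ne — σ1 onset /n/, coda /∅/ ok → well-formed

nukwk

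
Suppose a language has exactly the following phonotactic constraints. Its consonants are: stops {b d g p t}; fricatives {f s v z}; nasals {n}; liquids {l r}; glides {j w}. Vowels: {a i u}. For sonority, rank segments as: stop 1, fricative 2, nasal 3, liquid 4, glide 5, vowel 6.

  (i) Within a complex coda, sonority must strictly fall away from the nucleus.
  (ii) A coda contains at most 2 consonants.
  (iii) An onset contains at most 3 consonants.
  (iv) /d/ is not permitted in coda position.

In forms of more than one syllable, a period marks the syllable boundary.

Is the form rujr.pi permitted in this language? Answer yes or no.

yes

rujr.pi — σ1 onset /r/, coda /jr/ (5→4 falls) ok; σ2 onset /p/, coda /∅/ ok → permitted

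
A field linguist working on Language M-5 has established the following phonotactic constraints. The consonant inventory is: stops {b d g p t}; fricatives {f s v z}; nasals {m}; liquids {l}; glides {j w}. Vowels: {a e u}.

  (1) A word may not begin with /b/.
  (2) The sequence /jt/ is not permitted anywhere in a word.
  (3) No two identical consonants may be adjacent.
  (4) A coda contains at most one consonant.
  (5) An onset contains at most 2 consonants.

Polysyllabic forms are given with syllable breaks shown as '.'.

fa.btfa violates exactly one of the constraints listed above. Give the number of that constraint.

fa.btfa: syllable 2 onset /btf/ has 3 consonants (> 2).
This is a violation of constraint 5: "An onset contains at most 2 consonants."
The remaining constraints (1, 2, 3, 4) are satisfied.

5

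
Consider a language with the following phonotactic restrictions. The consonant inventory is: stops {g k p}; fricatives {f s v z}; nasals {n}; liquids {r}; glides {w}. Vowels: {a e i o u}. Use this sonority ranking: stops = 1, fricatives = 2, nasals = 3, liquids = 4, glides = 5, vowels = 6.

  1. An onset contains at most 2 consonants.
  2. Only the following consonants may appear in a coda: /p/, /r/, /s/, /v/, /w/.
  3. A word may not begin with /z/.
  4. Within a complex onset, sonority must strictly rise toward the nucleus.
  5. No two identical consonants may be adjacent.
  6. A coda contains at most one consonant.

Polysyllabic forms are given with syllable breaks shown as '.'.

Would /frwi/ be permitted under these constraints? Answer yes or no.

no

/frwi/ — violates constraint 1: syllable 1 onset /frw/ has 3 consonants (> 2) → not permitted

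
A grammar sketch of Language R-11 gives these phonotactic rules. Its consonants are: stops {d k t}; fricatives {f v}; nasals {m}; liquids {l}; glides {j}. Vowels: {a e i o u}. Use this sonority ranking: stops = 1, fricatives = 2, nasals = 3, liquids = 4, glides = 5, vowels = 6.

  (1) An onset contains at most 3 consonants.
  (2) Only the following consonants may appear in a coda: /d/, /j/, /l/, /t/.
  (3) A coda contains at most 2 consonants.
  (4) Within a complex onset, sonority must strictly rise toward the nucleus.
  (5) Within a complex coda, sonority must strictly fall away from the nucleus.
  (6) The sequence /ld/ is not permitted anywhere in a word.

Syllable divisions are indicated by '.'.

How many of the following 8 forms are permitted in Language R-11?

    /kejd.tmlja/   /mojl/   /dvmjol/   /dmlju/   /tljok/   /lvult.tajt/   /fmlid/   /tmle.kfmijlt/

/kejd.tmlja/ — violates constraint 1: syllable 2 onset /tmlj/ has 4 consonants (> 3) → not permitted
/mojl/ — σ1 onset /m/, coda /jl/ (5→4 falls) ok → permitted
/dvmjol/ — violates constraint 1: syllable 1 onset /dvmj/ has 4 consonants (> 3) → not permitted
/dmlju/ — violates constraint 1: syllable 1 onset /dmlj/ has 4 consonants (> 3) → not permitted
/tljok/ — violates constraint 2: syllable 1 coda contains /k/, which is not a licensed coda consonant → not permitted
/lvult.tajt/ — violates constraint 4: syllable 1 onset /lv/: /l/ (liquid, 4) → /v/ (fricative, 2) does not rise → not permitted
/fmlid/ — σ1 onset /fml/ (2→3→4 rises), coda /d/ ok → permitted
/tmle.kfmijlt/ — violates constraint 3: syllable 2 coda /jlt/ has 3 consonants (> 2) → not permitted
Permitted: /mojl/, /fmlid/ → 2.

2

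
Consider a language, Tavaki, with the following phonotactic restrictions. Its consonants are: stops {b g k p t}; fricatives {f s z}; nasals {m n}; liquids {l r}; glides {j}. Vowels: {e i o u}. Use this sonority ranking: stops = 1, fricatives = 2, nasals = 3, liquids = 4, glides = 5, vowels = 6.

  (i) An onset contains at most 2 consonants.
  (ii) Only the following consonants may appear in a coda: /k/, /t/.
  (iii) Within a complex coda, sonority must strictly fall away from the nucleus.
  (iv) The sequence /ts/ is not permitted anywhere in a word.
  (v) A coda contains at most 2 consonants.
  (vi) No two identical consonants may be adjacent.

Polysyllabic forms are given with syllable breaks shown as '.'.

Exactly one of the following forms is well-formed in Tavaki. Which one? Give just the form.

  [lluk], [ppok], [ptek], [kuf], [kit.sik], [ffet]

[ptek]

[lluk] — violates constraint (vi): adjacent identical consonants /ll/ → ill-formed
[ppok] — violates constraint (vi): adjacent identical consonants /pp/ → ill-formed
[ptek] — σ1 onset /pt/ (2C), coda /k/ ok → well-formed
[kuf] — violates constraint (ii): syllable 1 coda contains /f/, which is not a licensed coda consonant → ill-formed
[kit.sik] — violates constraint (iv): contains banned sequence /ts/ → ill-formed
[ffet] — violates constraint (vi): adjacent identical consonants /ff/ → ill-formed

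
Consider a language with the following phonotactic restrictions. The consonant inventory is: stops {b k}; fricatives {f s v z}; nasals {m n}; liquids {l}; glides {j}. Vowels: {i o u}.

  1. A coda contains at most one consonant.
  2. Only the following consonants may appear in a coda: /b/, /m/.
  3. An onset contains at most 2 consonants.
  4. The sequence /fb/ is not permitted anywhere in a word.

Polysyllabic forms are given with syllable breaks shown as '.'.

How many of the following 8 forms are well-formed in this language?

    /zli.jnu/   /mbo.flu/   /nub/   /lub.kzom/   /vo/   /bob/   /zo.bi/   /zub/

/zli.jnu/ — σ1 onset /zl/ (2C), coda /∅/ ok; σ2 onset /jn/ (2C), coda /∅/ ok → well-formed
/mbo.flu/ — σ1 onset /mb/ (2C), coda /∅/ ok; σ2 onset /fl/ (2C), coda /∅/ ok → well-formed
/nub/ — σ1 onset /n/, coda /b/ ok → well-formed
/lub.kzom/ — σ1 onset /l/, coda /b/ ok; σ2 onset /kz/ (2C), coda /m/ ok → well-formed
/vo/ — σ1 onset /v/, coda /∅/ ok → well-formed
/bob/ — σ1 onset /b/, coda /b/ ok → well-formed
/zo.bi/ — σ1 onset /z/, coda /∅/ ok; σ2 onset /b/, coda /∅/ ok → well-formed
/zub/ — σ1 onset /z/, coda /b/ ok → well-formed
Well-formed: /zli.jnu/, /mbo.flu/, /nub/, /lub.kzom/, /vo/, /bob/, /zo.bi/, /zub/ → 8.

8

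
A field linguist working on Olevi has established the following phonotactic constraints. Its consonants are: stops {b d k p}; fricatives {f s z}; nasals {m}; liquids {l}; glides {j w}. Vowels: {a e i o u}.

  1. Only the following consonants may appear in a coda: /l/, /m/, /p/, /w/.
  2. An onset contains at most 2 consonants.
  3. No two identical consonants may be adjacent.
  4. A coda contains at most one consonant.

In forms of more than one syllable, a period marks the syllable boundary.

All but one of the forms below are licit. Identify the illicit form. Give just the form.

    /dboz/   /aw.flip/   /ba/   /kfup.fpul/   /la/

/dboz/ — violates constraint 1: syllable 1 coda contains /z/, which is not a licensed coda consonant → illicit
/aw.flip/ — σ1 onset /∅/, coda /w/ ok; σ2 onset /fl/ (2C), coda /p/ ok → licit
/ba/ — σ1 onset /b/, coda /∅/ ok → licit
/kfup.fpul/ — σ1 onset /kf/ (2C), coda /p/ ok; σ2 onset /fp/ (2C), coda /l/ ok → licit
/la/ — σ1 onset /l/, coda /∅/ ok → licit

/dboz/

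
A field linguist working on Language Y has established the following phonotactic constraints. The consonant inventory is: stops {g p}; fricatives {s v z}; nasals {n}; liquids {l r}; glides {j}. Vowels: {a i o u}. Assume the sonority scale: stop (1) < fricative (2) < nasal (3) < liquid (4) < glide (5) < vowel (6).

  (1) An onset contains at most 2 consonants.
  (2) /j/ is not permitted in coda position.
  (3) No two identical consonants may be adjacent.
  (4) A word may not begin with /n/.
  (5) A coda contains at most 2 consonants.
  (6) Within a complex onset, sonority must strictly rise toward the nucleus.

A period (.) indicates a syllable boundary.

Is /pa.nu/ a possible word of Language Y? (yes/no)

/pa.nu/ — σ1 onset /p/, coda /∅/ ok; σ2 onset /n/, coda /∅/ ok → well-formed

yes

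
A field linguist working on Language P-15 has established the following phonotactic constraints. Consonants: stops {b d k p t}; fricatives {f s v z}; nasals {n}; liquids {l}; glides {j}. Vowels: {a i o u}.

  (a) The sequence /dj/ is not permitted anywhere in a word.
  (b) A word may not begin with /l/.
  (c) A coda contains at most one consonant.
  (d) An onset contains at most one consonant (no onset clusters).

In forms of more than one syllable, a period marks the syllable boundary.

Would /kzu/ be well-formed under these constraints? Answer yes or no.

/kzu/ — violates constraint (d): syllable 1 onset /kz/ has 2 consonants (> 1) → ill-formed

no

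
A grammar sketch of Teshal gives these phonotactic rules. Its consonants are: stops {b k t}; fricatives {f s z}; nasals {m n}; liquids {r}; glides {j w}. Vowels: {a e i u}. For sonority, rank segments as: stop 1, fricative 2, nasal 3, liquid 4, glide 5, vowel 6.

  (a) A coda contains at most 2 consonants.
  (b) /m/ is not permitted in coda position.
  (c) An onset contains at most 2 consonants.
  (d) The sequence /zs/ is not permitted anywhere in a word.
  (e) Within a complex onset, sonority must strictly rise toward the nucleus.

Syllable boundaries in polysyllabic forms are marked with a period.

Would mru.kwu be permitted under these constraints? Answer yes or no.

mru.kwu — σ1 onset /mr/ (3→4 rises), coda /∅/ ok; σ2 onset /kw/ (1→5 rises), coda /∅/ ok → permitted

yes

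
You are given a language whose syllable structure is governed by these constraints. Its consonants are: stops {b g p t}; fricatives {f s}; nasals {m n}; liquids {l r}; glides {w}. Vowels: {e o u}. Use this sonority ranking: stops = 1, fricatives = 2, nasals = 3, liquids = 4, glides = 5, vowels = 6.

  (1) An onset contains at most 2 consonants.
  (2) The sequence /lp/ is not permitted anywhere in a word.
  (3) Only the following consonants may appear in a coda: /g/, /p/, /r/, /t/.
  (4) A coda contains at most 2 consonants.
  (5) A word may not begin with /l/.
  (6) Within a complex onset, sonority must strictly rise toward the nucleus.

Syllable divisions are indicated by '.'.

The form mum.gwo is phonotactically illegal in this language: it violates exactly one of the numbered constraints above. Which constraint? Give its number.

3

mum.gwo: syllable 1 coda contains /m/, which is not a licensed coda consonant.
This is a violation of constraint 3: "Only the following consonants may appear in a coda: /g/, /p/, /r/, /t/."
The remaining constraints (1, 2, 4, 5, 6) are satisfied.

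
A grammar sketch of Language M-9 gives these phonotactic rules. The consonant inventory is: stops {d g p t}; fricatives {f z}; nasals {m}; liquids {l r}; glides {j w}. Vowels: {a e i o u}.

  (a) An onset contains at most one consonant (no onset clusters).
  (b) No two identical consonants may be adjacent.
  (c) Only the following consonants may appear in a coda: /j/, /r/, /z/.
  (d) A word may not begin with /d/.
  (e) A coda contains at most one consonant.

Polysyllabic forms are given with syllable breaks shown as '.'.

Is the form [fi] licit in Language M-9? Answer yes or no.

yes

[fi] — σ1 onset /f/, coda /∅/ ok → licit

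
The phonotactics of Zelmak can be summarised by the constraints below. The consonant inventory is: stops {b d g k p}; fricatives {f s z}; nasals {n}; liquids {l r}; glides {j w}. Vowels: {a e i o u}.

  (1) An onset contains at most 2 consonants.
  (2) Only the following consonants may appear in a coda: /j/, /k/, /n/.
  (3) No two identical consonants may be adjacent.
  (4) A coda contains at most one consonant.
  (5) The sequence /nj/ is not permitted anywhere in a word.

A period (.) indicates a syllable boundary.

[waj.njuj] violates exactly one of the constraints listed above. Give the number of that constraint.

[waj.njuj]: contains banned sequence /nj/.
This is a violation of constraint 5: "The sequence /nj/ is not permitted anywhere in a word."
The remaining constraints (1, 2, 3, 4) are satisfied.

5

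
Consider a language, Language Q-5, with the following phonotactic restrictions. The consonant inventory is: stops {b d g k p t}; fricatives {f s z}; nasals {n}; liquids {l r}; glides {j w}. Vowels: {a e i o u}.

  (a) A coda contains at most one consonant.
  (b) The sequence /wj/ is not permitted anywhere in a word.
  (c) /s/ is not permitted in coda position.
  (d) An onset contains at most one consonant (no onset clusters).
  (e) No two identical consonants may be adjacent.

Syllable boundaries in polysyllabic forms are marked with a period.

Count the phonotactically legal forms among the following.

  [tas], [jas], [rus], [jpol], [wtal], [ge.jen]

[tas] — violates constraint (c): syllable 1 coda contains /s/ → phonotactically illegal
[jas] — violates constraint (c): syllable 1 coda contains /s/ → phonotactically illegal
[rus] — violates constraint (c): syllable 1 coda contains /s/ → phonotactically illegal
[jpol] — violates constraint (d): syllable 1 onset /jp/ has 2 consonants (> 1) → phonotactically illegal
[wtal] — violates constraint (d): syllable 1 onset /wt/ has 2 consonants (> 1) → phonotactically illegal
[ge.jen] — σ1 onset /g/, coda /∅/ ok; σ2 onset /j/, coda /n/ ok → phonotactically legal
Phonotactically legal: [ge.jen] → 1.

1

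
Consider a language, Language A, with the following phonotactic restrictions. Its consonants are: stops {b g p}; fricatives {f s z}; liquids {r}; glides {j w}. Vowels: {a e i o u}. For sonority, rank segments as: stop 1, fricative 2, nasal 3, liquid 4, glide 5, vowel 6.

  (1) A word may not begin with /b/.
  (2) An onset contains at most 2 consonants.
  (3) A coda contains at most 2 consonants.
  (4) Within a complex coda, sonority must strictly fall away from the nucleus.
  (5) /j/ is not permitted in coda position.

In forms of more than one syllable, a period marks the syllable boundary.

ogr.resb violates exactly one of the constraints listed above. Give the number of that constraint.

ogr.resb: syllable 1 coda /gr/: /g/ (stop, 1) → /r/ (liquid, 4) does not fall.
This is a violation of constraint 4: "Within a complex coda, sonority must strictly fall away from the nucleus."
The remaining constraints (1, 2, 3, 5) are satisfied.

4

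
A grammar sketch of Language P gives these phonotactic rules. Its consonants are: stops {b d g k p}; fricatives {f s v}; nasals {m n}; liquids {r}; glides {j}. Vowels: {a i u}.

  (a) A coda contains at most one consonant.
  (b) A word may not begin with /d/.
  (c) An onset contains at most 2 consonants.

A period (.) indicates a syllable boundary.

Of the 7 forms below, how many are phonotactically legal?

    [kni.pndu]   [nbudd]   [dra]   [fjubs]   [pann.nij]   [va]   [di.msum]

[kni.pndu] — violates constraint (c): syllable 2 onset /pnd/ has 3 consonants (> 2) → phonotactically illegal
[nbudd] — violates constraint (a): syllable 1 coda /dd/ has 2 consonants (> 1) → phonotactically illegal
[dra] — violates constraint (b): word begins with /d/ → phonotactically illegal
[fjubs] — violates constraint (a): syllable 1 coda /bs/ has 2 consonants (> 1) → phonotactically illegal
[pann.nij] — violates constraint (a): syllable 1 coda /nn/ has 2 consonants (> 1) → phonotactically illegal
[va] — σ1 onset /v/, coda /∅/ ok → phonotactically legal
[di.msum] — violates constraint (b): word begins with /d/ → phonotactically illegal
Phonotactically legal: [va] → 1.

1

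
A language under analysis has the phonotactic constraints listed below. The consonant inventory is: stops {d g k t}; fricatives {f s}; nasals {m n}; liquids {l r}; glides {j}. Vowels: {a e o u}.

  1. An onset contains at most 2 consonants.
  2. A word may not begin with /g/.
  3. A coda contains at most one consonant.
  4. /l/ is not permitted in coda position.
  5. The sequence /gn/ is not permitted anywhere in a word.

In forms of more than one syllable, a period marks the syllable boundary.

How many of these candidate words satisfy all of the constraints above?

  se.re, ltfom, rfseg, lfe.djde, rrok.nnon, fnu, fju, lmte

4

se.re — σ1 onset /s/, coda /∅/ ok; σ2 onset /r/, coda /∅/ ok → permitted
ltfom — violates constraint 1: syllable 1 onset /ltf/ has 3 consonants (> 2) → not permitted
rfseg — violates constraint 1: syllable 1 onset /rfs/ has 3 consonants (> 2) → not permitted
lfe.djde — violates constraint 1: syllable 2 onset /djd/ has 3 consonants (> 2) → not permitted
rrok.nnon — σ1 onset /rr/ (2C), coda /k/ ok; σ2 onset /nn/ (2C), coda /n/ ok → permitted
fnu — σ1 onset /fn/ (2C), coda /∅/ ok → permitted
fju — σ1 onset /fj/ (2C), coda /∅/ ok → permitted
lmte — violates constraint 1: syllable 1 onset /lmt/ has 3 consonants (> 2) → not permitted
Permitted: se.re, rrok.nnon, fnu, fju → 4.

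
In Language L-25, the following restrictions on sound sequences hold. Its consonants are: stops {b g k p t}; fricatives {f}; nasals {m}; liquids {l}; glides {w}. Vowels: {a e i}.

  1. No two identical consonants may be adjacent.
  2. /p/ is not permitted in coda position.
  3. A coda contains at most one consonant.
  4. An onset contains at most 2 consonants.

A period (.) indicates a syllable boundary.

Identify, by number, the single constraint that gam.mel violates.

gam.mel: adjacent identical consonants /mm/.
This is a violation of constraint 1: "No two identical consonants may be adjacent."
The remaining constraints (2, 3, 4) are satisfied.

1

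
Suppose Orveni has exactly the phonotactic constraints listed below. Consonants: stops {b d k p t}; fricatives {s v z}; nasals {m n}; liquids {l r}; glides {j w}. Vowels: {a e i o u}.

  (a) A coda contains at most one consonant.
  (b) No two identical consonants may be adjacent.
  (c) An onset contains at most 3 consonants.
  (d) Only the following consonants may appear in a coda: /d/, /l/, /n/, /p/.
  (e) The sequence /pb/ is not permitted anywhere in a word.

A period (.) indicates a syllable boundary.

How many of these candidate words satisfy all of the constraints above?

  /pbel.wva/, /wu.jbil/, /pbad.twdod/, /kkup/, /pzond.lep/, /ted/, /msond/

/pbel.wva/ — violates constraint (e): contains banned sequence /pb/ → phonotactically illegal
/wu.jbil/ — σ1 onset /w/, coda /∅/ ok; σ2 onset /jb/ (2C), coda /l/ ok → phonotactically legal
/pbad.twdod/ — violates constraint (e): contains banned sequence /pb/ → phonotactically illegal
/kkup/ — violates constraint (b): adjacent identical consonants /kk/ → phonotactically illegal
/pzond.lep/ — violates constraint (a): syllable 1 coda /nd/ has 2 consonants (> 1) → phonotactically illegal
/ted/ — σ1 onset /t/, coda /d/ ok → phonotactically legal
/msond/ — violates constraint (a): syllable 1 coda /nd/ has 2 consonants (> 1) → phonotactically illegal
Phonotactically legal: /wu.jbil/, /ted/ → 2.

2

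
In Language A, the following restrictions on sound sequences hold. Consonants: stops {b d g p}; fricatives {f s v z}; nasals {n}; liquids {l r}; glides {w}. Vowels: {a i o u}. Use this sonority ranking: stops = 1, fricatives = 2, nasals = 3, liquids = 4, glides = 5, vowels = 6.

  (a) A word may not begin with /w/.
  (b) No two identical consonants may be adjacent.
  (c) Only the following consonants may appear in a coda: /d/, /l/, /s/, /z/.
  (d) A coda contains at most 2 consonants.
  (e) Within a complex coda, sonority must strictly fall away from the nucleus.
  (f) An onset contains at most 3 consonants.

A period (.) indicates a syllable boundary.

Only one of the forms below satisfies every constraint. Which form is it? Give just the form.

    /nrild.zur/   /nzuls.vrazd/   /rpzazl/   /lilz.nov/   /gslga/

/nzuls.vrazd/

/nrild.zur/ — violates constraint (c): syllable 2 coda contains /r/, which is not a licensed coda consonant → illicit
/nzuls.vrazd/ — σ1 onset /nz/ (2C), coda /ls/ (4→2 falls) ok; σ2 onset /vr/ (2C), coda /zd/ (2→1 falls) ok → licit
/rpzazl/ — violates constraint (e): syllable 1 coda /zl/: /z/ (fricative, 2) → /l/ (liquid, 4) does not fall → illicit
/lilz.nov/ — violates constraint (c): syllable 2 coda contains /v/, which is not a licensed coda consonant → illicit
/gslga/ — violates constraint (f): syllable 1 onset /gslg/ has 4 consonants (> 3) → illicit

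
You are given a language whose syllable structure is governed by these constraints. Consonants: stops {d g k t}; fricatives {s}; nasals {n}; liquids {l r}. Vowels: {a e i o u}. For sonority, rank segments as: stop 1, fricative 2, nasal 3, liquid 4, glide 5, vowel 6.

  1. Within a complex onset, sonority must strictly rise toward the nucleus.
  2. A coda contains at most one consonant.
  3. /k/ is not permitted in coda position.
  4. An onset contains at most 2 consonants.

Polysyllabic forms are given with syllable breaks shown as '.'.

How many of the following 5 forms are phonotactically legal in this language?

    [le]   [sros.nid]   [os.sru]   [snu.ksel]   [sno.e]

5

[le] — σ1 onset /l/, coda /∅/ ok → phonotactically legal
[sros.nid] — σ1 onset /sr/ (2→4 rises), coda /s/ ok; σ2 onset /n/, coda /d/ ok → phonotactically legal
[os.sru] — σ1 onset /∅/, coda /s/ ok; σ2 onset /sr/ (2→4 rises), coda /∅/ ok → phonotactically legal
[snu.ksel] — σ1 onset /sn/ (2→3 rises), coda /∅/ ok; σ2 onset /ks/ (1→2 rises), coda /l/ ok → phonotactically legal
[sno.e] — σ1 onset /sn/ (2→3 rises), coda /∅/ ok; σ2 onset /∅/, coda /∅/ ok → phonotactically legal
Phonotactically legal: [le], [sros.nid], [os.sru], [snu.ksel], [sno.e] → 5.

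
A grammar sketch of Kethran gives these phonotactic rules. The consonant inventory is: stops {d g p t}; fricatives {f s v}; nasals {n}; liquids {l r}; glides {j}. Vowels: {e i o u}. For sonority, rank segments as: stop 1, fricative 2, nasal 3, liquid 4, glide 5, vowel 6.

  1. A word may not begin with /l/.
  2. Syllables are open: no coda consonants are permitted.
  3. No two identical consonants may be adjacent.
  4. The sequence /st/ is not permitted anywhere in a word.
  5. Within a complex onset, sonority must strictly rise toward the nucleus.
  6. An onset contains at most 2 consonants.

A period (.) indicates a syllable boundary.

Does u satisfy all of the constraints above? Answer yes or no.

u — σ1 onset /∅/, coda /∅/ ok → licit

yes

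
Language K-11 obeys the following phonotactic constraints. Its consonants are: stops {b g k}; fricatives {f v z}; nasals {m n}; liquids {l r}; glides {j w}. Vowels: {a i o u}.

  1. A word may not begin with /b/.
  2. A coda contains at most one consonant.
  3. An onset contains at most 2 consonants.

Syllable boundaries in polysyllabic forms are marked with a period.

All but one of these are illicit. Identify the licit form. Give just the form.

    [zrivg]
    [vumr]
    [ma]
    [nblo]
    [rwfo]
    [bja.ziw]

[zrivg] — violates constraint 2: syllable 1 coda /vg/ has 2 consonants (> 1) → illicit
[vumr] — violates constraint 2: syllable 1 coda /mr/ has 2 consonants (> 1) → illicit
[ma] — σ1 onset /m/, coda /∅/ ok → licit
[nblo] — violates constraint 3: syllable 1 onset /nbl/ has 3 consonants (> 2) → illicit
[rwfo] — violates constraint 3: syllable 1 onset /rwf/ has 3 consonants (> 2) → illicit
[bja.ziw] — violates constraint 1: word begins with /b/ → illicit

[ma]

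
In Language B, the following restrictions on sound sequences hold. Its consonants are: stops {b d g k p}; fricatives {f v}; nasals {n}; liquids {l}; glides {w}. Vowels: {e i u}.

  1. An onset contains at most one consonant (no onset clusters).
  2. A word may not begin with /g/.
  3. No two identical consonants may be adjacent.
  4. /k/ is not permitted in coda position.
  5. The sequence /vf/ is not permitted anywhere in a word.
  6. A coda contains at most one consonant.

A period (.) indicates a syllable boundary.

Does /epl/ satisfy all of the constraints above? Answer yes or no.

no

/epl/ — violates constraint 6: syllable 1 coda /pl/ has 2 consonants (> 1) → not permitted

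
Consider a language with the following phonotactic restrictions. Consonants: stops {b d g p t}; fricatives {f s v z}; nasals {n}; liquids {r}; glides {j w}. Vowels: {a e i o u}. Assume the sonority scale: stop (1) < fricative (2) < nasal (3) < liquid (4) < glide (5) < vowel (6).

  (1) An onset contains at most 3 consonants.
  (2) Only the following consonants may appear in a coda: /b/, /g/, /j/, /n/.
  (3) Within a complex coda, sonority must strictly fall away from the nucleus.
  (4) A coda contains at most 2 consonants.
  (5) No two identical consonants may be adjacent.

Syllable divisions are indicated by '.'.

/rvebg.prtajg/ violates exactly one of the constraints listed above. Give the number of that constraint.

3

/rvebg.prtajg/: syllable 1 coda /bg/: /b/ (stop, 1) → /g/ (stop, 1) does not fall.
This is a violation of constraint 3: "Within a complex coda, sonority must strictly fall away from the nucleus."
The remaining constraints (1, 2, 4, 5) are satisfied.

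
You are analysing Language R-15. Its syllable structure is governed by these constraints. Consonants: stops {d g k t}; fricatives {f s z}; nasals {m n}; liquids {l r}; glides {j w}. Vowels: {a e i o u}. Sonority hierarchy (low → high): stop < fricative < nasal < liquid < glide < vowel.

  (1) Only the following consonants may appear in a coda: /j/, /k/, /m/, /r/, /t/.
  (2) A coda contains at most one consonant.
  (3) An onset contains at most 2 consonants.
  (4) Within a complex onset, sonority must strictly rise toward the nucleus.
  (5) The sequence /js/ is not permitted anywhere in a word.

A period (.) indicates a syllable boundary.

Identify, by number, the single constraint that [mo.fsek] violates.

4

[mo.fsek]: syllable 2 onset /fs/: /f/ (fricative, 2) → /s/ (fricative, 2) does not rise.
This is a violation of constraint 4: "Within a complex onset, sonority must strictly rise toward the nucleus."
The remaining constraints (1, 2, 3, 5) are satisfied.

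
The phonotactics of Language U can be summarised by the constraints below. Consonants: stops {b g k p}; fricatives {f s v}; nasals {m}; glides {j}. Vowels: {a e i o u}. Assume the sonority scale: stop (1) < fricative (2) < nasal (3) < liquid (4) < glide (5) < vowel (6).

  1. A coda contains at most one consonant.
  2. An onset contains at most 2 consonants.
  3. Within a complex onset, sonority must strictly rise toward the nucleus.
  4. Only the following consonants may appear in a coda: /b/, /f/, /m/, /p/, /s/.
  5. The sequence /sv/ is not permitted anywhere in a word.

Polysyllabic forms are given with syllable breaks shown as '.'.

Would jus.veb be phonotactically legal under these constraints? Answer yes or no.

jus.veb — violates constraint 5: contains banned sequence /sv/ → phonotactically illegal

no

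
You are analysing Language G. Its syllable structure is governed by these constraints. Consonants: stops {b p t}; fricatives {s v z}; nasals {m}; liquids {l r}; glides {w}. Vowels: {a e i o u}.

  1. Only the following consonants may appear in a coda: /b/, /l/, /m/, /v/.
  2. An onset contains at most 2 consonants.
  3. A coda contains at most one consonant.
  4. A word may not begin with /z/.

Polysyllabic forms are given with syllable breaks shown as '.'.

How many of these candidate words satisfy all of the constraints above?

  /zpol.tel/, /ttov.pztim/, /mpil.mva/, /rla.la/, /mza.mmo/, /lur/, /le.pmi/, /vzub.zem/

/zpol.tel/ — violates constraint 4: word begins with /z/ → phonotactically illegal
/ttov.pztim/ — violates constraint 2: syllable 2 onset /pzt/ has 3 consonants (> 2) → phonotactically illegal
/mpil.mva/ — σ1 onset /mp/ (2C), coda /l/ ok; σ2 onset /mv/ (2C), coda /∅/ ok → phonotactically legal
/rla.la/ — σ1 onset /rl/ (2C), coda /∅/ ok; σ2 onset /l/, coda /∅/ ok → phonotactically legal
/mza.mmo/ — σ1 onset /mz/ (2C), coda /∅/ ok; σ2 onset /mm/ (2C), coda /∅/ ok → phonotactically legal
/lur/ — violates constraint 1: syllable 1 coda contains /r/, which is not a licensed coda consonant → phonotactically illegal
/le.pmi/ — σ1 onset /l/, coda /∅/ ok; σ2 onset /pm/ (2C), coda /∅/ ok → phonotactically legal
/vzub.zem/ — σ1 onset /vz/ (2C), coda /b/ ok; σ2 onset /z/, coda /m/ ok → phonotactically legal
Phonotactically legal: /mpil.mva/, /rla.la/, /mza.mmo/, /le.pmi/, /vzub.zem/ → 5.

5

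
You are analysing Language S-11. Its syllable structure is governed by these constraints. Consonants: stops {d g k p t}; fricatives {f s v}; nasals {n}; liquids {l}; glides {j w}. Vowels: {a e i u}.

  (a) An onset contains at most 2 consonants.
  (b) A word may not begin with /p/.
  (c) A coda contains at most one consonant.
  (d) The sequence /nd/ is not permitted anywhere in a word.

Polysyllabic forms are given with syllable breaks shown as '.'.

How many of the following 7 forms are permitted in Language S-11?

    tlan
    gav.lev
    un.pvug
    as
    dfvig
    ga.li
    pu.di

tlan — σ1 onset /tl/ (2C), coda /n/ ok → permitted
gav.lev — σ1 onset /g/, coda /v/ ok; σ2 onset /l/, coda /v/ ok → permitted
un.pvug — σ1 onset /∅/, coda /n/ ok; σ2 onset /pv/ (2C), coda /g/ ok → permitted
as — σ1 onset /∅/, coda /s/ ok → permitted
dfvig — violates constraint (a): syllable 1 onset /dfv/ has 3 consonants (> 2) → not permitted
ga.li — σ1 onset /g/, coda /∅/ ok; σ2 onset /l/, coda /∅/ ok → permitted
pu.di — violates constraint (b): word begins with /p/ → not permitted
Permitted: tlan, gav.lev, un.pvug, as, ga.li → 5.

5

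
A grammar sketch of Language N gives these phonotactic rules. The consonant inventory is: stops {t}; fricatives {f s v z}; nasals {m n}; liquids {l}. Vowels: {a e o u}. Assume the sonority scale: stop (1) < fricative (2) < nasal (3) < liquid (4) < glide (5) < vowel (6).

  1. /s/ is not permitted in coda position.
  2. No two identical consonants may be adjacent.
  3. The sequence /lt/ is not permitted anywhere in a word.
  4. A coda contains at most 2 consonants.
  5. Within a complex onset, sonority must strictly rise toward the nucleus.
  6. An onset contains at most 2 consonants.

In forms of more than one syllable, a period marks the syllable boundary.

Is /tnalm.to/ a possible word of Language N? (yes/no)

/tnalm.to/ — σ1 onset /tn/ (1→3 rises), coda /lm/ (2C) ok; σ2 onset /t/, coda /∅/ ok → well-formed

yes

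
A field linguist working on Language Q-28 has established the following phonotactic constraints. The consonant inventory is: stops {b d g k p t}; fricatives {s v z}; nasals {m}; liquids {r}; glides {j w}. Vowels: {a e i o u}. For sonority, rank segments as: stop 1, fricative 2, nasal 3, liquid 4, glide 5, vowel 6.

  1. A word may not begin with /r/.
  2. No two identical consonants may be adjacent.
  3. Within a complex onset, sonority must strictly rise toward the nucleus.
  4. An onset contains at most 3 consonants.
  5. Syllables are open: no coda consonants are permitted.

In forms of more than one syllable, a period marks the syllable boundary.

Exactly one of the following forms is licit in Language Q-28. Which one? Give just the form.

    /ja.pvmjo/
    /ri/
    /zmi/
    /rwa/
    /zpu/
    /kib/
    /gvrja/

/zmi/

/ja.pvmjo/ — violates constraint 4: syllable 2 onset /pvmj/ has 4 consonants (> 3) → illicit
/ri/ — violates constraint 1: word begins with /r/ → illicit
/zmi/ — σ1 onset /zm/ (2→3 rises), coda /∅/ ok → licit
/rwa/ — violates constraint 1: word begins with /r/ → illicit
/zpu/ — violates constraint 3: syllable 1 onset /zp/: /z/ (fricative, 2) → /p/ (stop, 1) does not rise → illicit
/kib/ — violates constraint 5: syllable 1 coda /b/ has 1 consonant (> 0) → illicit
/gvrja/ — violates constraint 4: syllable 1 onset /gvrj/ has 4 consonants (> 3) → illicit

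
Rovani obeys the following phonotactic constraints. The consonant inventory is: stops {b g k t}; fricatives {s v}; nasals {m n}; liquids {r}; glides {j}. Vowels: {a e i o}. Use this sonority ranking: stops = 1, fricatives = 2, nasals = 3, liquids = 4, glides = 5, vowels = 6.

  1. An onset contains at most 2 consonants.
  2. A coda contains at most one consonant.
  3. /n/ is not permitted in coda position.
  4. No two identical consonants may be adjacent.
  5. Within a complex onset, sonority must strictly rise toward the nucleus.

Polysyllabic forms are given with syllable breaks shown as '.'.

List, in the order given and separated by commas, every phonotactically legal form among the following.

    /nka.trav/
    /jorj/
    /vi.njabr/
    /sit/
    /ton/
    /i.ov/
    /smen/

/sit/, /i.ov/

/nka.trav/ — violates constraint 5: syllable 1 onset /nk/: /n/ (nasal, 3) → /k/ (stop, 1) does not rise → phonotactically illegal
/jorj/ — violates constraint 2: syllable 1 coda /rj/ has 2 consonants (> 1) → phonotactically illegal
/vi.njabr/ — violates constraint 2: syllable 2 coda /br/ has 2 consonants (> 1) → phonotactically illegal
/sit/ — σ1 onset /s/, coda /t/ ok → phonotactically legal
/ton/ — violates constraint 3: syllable 1 coda contains /n/ → phonotactically illegal
/i.ov/ — σ1 onset /∅/, coda /∅/ ok; σ2 onset /∅/, coda /v/ ok → phonotactically legal
/smen/ — violates constraint 3: syllable 1 coda contains /n/ → phonotactically illegal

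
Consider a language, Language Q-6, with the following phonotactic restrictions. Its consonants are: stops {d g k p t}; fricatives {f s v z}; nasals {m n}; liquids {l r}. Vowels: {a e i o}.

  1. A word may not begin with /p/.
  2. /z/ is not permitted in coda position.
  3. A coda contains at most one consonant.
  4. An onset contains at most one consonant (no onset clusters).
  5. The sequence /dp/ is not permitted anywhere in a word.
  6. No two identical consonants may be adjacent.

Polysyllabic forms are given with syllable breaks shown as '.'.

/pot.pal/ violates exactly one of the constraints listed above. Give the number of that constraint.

/pot.pal/: word begins with /p/.
This is a violation of constraint 1: "A word may not begin with /p/."
The remaining constraints (2, 3, 4, 5, 6) are satisfied.

1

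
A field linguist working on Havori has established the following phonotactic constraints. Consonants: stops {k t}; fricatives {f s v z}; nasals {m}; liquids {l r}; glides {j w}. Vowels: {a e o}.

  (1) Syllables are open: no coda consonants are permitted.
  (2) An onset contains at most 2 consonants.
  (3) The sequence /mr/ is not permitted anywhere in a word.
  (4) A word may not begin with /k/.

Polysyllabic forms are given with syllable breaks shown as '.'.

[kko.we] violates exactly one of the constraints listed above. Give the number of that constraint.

[kko.we]: word begins with /k/.
This is a violation of constraint 4: "A word may not begin with /k/."
The remaining constraints (1, 2, 3) are satisfied.

4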